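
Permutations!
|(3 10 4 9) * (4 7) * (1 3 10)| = |(1 3)(4 9 10 7)| = 4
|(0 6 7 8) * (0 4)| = 5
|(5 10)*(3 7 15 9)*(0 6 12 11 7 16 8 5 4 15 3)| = |(0 6 12 11 7 3 16 8 5 10 4 15 9)| = 13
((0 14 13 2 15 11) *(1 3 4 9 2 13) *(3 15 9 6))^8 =(0 15 14 11 1)(3 6 4) =[15, 0, 2, 6, 3, 5, 4, 7, 8, 9, 10, 1, 12, 13, 11, 14]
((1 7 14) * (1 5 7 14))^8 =[0, 1, 2, 3, 4, 5, 6, 7, 8, 9, 10, 11, 12, 13, 14] =(14)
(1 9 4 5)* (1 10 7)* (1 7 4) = (1 9)(4 5 10) = [0, 9, 2, 3, 5, 10, 6, 7, 8, 1, 4]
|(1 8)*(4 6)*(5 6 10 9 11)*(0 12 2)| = 6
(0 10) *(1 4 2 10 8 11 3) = (0 8 11 3 1 4 2 10) = [8, 4, 10, 1, 2, 5, 6, 7, 11, 9, 0, 3]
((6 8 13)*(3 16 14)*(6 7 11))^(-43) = [0, 1, 2, 14, 4, 5, 13, 6, 7, 9, 10, 8, 12, 11, 16, 15, 3] = (3 14 16)(6 13 11 8 7)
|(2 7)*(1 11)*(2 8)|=|(1 11)(2 7 8)|=6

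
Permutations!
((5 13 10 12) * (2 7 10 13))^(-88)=[0, 1, 10, 3, 4, 7, 6, 12, 8, 9, 5, 11, 2, 13]=(13)(2 10 5 7 12)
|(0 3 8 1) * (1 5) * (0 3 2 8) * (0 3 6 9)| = |(0 2 8 5 1 6 9)| = 7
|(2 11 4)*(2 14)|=4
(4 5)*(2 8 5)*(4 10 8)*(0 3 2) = [3, 1, 4, 2, 0, 10, 6, 7, 5, 9, 8] = (0 3 2 4)(5 10 8)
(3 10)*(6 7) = [0, 1, 2, 10, 4, 5, 7, 6, 8, 9, 3] = (3 10)(6 7)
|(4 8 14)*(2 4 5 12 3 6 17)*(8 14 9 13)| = 24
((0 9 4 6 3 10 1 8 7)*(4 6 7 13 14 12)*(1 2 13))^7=(0 14 3 7 13 6 4 2 9 12 10)(1 8)=[14, 8, 9, 7, 2, 5, 4, 13, 1, 12, 0, 11, 10, 6, 3]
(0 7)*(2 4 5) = [7, 1, 4, 3, 5, 2, 6, 0] = (0 7)(2 4 5)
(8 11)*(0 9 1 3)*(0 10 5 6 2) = (0 9 1 3 10 5 6 2)(8 11) = [9, 3, 0, 10, 4, 6, 2, 7, 11, 1, 5, 8]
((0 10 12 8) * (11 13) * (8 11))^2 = (0 12 13)(8 10 11) = [12, 1, 2, 3, 4, 5, 6, 7, 10, 9, 11, 8, 13, 0]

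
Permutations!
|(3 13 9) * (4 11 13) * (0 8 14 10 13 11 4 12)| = 8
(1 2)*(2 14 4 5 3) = (1 14 4 5 3 2) = [0, 14, 1, 2, 5, 3, 6, 7, 8, 9, 10, 11, 12, 13, 4]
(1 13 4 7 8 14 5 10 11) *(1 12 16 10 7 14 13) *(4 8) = (4 14 5 7)(8 13)(10 11 12 16) = [0, 1, 2, 3, 14, 7, 6, 4, 13, 9, 11, 12, 16, 8, 5, 15, 10]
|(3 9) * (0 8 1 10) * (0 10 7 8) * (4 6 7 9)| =7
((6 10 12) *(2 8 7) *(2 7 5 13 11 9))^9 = (2 13)(5 9)(8 11) = [0, 1, 13, 3, 4, 9, 6, 7, 11, 5, 10, 8, 12, 2]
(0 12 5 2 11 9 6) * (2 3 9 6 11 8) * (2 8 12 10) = (0 10 2 12 5 3 9 11 6) = [10, 1, 12, 9, 4, 3, 0, 7, 8, 11, 2, 6, 5]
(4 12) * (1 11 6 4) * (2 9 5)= (1 11 6 4 12)(2 9 5)= [0, 11, 9, 3, 12, 2, 4, 7, 8, 5, 10, 6, 1]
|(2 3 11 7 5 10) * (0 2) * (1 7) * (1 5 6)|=6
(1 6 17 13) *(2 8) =(1 6 17 13)(2 8) =[0, 6, 8, 3, 4, 5, 17, 7, 2, 9, 10, 11, 12, 1, 14, 15, 16, 13]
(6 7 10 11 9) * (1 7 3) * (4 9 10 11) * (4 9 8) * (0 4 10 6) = [4, 7, 2, 1, 8, 5, 3, 11, 10, 0, 9, 6] = (0 4 8 10 9)(1 7 11 6 3)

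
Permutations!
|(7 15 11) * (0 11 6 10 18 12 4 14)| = |(0 11 7 15 6 10 18 12 4 14)| = 10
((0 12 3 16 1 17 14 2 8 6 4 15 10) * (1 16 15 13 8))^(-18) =[3, 14, 17, 10, 8, 5, 13, 7, 4, 9, 12, 11, 15, 6, 1, 0, 16, 2] =(0 3 10 12 15)(1 14)(2 17)(4 8)(6 13)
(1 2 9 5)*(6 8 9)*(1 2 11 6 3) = (1 11 6 8 9 5 2 3) = [0, 11, 3, 1, 4, 2, 8, 7, 9, 5, 10, 6]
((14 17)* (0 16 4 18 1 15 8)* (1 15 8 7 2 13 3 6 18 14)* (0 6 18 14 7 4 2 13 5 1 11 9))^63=(0 17 8 2 9 14 1 16 11 6 5)(3 4)(7 18)(13 15)=[17, 16, 9, 4, 3, 0, 5, 18, 2, 14, 10, 6, 12, 15, 1, 13, 11, 8, 7]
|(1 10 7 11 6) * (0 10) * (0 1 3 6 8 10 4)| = |(0 4)(3 6)(7 11 8 10)| = 4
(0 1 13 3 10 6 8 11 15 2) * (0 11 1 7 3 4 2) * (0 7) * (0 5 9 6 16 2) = [5, 13, 11, 10, 0, 9, 8, 3, 1, 6, 16, 15, 12, 4, 14, 7, 2] = (0 5 9 6 8 1 13 4)(2 11 15 7 3 10 16)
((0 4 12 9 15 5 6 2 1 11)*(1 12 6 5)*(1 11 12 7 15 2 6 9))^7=[0, 12, 2, 3, 4, 5, 6, 7, 8, 9, 10, 11, 1, 13, 14, 15]=(15)(1 12)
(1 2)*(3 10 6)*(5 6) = [0, 2, 1, 10, 4, 6, 3, 7, 8, 9, 5] = (1 2)(3 10 5 6)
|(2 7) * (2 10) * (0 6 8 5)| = |(0 6 8 5)(2 7 10)| = 12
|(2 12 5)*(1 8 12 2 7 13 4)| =|(1 8 12 5 7 13 4)| =7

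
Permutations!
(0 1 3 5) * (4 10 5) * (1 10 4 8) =[10, 3, 2, 8, 4, 0, 6, 7, 1, 9, 5] =(0 10 5)(1 3 8)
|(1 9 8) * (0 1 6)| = 5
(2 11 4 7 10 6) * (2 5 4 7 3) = (2 11 7 10 6 5 4 3) = [0, 1, 11, 2, 3, 4, 5, 10, 8, 9, 6, 7]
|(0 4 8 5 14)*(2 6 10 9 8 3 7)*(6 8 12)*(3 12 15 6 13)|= 20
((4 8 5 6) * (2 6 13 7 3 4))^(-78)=(13)=[0, 1, 2, 3, 4, 5, 6, 7, 8, 9, 10, 11, 12, 13]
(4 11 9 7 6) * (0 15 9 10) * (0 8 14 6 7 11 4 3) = [15, 1, 2, 0, 4, 5, 3, 7, 14, 11, 8, 10, 12, 13, 6, 9] = (0 15 9 11 10 8 14 6 3)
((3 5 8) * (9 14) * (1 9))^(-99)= (14)= [0, 1, 2, 3, 4, 5, 6, 7, 8, 9, 10, 11, 12, 13, 14]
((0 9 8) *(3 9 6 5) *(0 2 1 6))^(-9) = (1 8 3 6 2 9 5) = [0, 8, 9, 6, 4, 1, 2, 7, 3, 5]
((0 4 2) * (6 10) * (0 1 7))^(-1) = [7, 2, 4, 3, 0, 5, 10, 1, 8, 9, 6] = (0 7 1 2 4)(6 10)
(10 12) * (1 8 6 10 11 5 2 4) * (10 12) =(1 8 6 12 11 5 2 4) =[0, 8, 4, 3, 1, 2, 12, 7, 6, 9, 10, 5, 11]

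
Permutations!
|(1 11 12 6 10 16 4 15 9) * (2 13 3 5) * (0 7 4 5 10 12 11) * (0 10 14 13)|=30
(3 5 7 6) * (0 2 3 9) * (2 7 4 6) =[7, 1, 3, 5, 6, 4, 9, 2, 8, 0] =(0 7 2 3 5 4 6 9)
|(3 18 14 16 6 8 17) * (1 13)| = |(1 13)(3 18 14 16 6 8 17)| = 14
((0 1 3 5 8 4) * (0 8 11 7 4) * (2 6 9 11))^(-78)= (0 8 4 7 11 9 6 2 5 3 1)= [8, 0, 5, 1, 7, 3, 2, 11, 4, 6, 10, 9]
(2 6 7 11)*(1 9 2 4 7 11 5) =(1 9 2 6 11 4 7 5) =[0, 9, 6, 3, 7, 1, 11, 5, 8, 2, 10, 4]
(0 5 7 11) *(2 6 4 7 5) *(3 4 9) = (0 2 6 9 3 4 7 11) = [2, 1, 6, 4, 7, 5, 9, 11, 8, 3, 10, 0]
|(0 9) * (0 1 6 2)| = |(0 9 1 6 2)| = 5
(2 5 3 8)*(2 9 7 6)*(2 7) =(2 5 3 8 9)(6 7) =[0, 1, 5, 8, 4, 3, 7, 6, 9, 2]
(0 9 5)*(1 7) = (0 9 5)(1 7) = [9, 7, 2, 3, 4, 0, 6, 1, 8, 5]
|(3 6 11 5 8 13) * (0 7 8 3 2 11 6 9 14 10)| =|(0 7 8 13 2 11 5 3 9 14 10)| =11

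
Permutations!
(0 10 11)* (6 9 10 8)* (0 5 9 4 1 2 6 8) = (1 2 6 4)(5 9 10 11) = [0, 2, 6, 3, 1, 9, 4, 7, 8, 10, 11, 5]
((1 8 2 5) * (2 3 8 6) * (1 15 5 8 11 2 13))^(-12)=[0, 1, 2, 3, 4, 5, 6, 7, 8, 9, 10, 11, 12, 13, 14, 15]=(15)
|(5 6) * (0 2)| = 2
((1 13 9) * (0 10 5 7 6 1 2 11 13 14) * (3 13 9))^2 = [5, 0, 9, 3, 4, 6, 14, 1, 8, 11, 7, 2, 12, 13, 10] = (0 5 6 14 10 7 1)(2 9 11)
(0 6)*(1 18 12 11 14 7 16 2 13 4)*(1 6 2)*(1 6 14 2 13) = (0 13 4 14 7 16 6)(1 18 12 11 2) = [13, 18, 1, 3, 14, 5, 0, 16, 8, 9, 10, 2, 11, 4, 7, 15, 6, 17, 12]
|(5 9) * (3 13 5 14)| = |(3 13 5 9 14)| = 5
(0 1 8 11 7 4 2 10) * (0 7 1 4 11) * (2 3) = [4, 8, 10, 2, 3, 5, 6, 11, 0, 9, 7, 1] = (0 4 3 2 10 7 11 1 8)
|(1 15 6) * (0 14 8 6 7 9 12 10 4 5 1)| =8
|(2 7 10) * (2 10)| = 2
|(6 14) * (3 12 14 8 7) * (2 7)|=7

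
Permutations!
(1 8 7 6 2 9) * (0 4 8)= (0 4 8 7 6 2 9 1)= [4, 0, 9, 3, 8, 5, 2, 6, 7, 1]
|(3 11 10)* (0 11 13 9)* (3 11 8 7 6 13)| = |(0 8 7 6 13 9)(10 11)| = 6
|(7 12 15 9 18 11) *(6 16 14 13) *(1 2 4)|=12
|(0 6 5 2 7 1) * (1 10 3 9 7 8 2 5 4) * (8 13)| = 12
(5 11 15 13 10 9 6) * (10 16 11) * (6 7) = (5 10 9 7 6)(11 15 13 16) = [0, 1, 2, 3, 4, 10, 5, 6, 8, 7, 9, 15, 12, 16, 14, 13, 11]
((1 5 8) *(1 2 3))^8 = (1 2 5 3 8) = [0, 2, 5, 8, 4, 3, 6, 7, 1]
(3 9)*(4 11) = (3 9)(4 11) = [0, 1, 2, 9, 11, 5, 6, 7, 8, 3, 10, 4]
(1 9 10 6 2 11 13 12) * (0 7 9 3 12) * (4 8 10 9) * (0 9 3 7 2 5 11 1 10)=(0 2 1 7 4 8)(3 12 10 6 5 11 13 9)=[2, 7, 1, 12, 8, 11, 5, 4, 0, 3, 6, 13, 10, 9]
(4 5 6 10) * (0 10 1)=(0 10 4 5 6 1)=[10, 0, 2, 3, 5, 6, 1, 7, 8, 9, 4]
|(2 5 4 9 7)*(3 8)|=10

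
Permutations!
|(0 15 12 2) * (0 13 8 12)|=4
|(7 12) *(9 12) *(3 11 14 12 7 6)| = 10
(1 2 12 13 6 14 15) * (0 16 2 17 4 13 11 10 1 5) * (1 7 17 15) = [16, 15, 12, 3, 13, 0, 14, 17, 8, 9, 7, 10, 11, 6, 1, 5, 2, 4] = (0 16 2 12 11 10 7 17 4 13 6 14 1 15 5)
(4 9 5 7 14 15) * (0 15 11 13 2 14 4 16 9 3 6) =[15, 1, 14, 6, 3, 7, 0, 4, 8, 5, 10, 13, 12, 2, 11, 16, 9] =(0 15 16 9 5 7 4 3 6)(2 14 11 13)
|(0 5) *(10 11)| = |(0 5)(10 11)| = 2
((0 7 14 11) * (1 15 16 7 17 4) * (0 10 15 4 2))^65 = [2, 4, 17, 3, 1, 5, 6, 16, 8, 9, 11, 14, 12, 13, 7, 10, 15, 0] = (0 2 17)(1 4)(7 16 15 10 11 14)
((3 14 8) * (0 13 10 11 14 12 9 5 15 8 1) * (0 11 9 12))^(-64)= [0, 14, 2, 3, 4, 5, 6, 7, 8, 9, 10, 1, 12, 13, 11, 15]= (15)(1 14 11)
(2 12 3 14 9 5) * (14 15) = [0, 1, 12, 15, 4, 2, 6, 7, 8, 5, 10, 11, 3, 13, 9, 14] = (2 12 3 15 14 9 5)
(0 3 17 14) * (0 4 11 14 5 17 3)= (4 11 14)(5 17)= [0, 1, 2, 3, 11, 17, 6, 7, 8, 9, 10, 14, 12, 13, 4, 15, 16, 5]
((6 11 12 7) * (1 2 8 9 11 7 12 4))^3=(12)(1 9)(2 11)(4 8)(6 7)=[0, 9, 11, 3, 8, 5, 7, 6, 4, 1, 10, 2, 12]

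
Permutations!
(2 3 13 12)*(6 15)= (2 3 13 12)(6 15)= [0, 1, 3, 13, 4, 5, 15, 7, 8, 9, 10, 11, 2, 12, 14, 6]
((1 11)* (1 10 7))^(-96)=[0, 1, 2, 3, 4, 5, 6, 7, 8, 9, 10, 11]=(11)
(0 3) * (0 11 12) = (0 3 11 12) = [3, 1, 2, 11, 4, 5, 6, 7, 8, 9, 10, 12, 0]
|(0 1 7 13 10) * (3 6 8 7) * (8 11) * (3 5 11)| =|(0 1 5 11 8 7 13 10)(3 6)| =8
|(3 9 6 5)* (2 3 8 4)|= 7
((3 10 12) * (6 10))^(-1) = (3 12 10 6) = [0, 1, 2, 12, 4, 5, 3, 7, 8, 9, 6, 11, 10]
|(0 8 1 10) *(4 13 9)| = 12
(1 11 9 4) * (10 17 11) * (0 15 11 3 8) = (0 15 11 9 4 1 10 17 3 8) = [15, 10, 2, 8, 1, 5, 6, 7, 0, 4, 17, 9, 12, 13, 14, 11, 16, 3]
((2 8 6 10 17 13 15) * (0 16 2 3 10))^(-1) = [6, 1, 16, 15, 4, 5, 8, 7, 2, 9, 3, 11, 12, 17, 14, 13, 0, 10] = (0 6 8 2 16)(3 15 13 17 10)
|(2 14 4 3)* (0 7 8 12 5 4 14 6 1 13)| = 11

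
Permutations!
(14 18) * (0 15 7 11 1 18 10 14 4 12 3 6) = (0 15 7 11 1 18 4 12 3 6)(10 14) = [15, 18, 2, 6, 12, 5, 0, 11, 8, 9, 14, 1, 3, 13, 10, 7, 16, 17, 4]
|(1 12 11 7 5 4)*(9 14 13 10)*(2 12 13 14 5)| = |(14)(1 13 10 9 5 4)(2 12 11 7)| = 12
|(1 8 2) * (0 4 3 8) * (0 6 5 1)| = 15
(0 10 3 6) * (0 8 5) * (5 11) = (0 10 3 6 8 11 5) = [10, 1, 2, 6, 4, 0, 8, 7, 11, 9, 3, 5]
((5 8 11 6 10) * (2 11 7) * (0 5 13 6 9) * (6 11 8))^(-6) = [5, 1, 2, 3, 4, 6, 10, 7, 8, 0, 13, 9, 12, 11] = (0 5 6 10 13 11 9)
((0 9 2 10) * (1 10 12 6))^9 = (0 2 6 10 9 12 1) = [2, 0, 6, 3, 4, 5, 10, 7, 8, 12, 9, 11, 1]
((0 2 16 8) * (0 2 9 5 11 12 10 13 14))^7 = (0 14 13 10 12 11 5 9)(2 16 8) = [14, 1, 16, 3, 4, 9, 6, 7, 2, 0, 12, 5, 11, 10, 13, 15, 8]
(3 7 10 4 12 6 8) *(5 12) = [0, 1, 2, 7, 5, 12, 8, 10, 3, 9, 4, 11, 6] = (3 7 10 4 5 12 6 8)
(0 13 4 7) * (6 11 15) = (0 13 4 7)(6 11 15) = [13, 1, 2, 3, 7, 5, 11, 0, 8, 9, 10, 15, 12, 4, 14, 6]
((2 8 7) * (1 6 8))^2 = (1 8 2 6 7) = [0, 8, 6, 3, 4, 5, 7, 1, 2]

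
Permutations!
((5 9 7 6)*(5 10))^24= (5 10 6 7 9)= [0, 1, 2, 3, 4, 10, 7, 9, 8, 5, 6]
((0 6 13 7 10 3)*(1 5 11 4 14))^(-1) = (0 3 10 7 13 6)(1 14 4 11 5) = [3, 14, 2, 10, 11, 1, 0, 13, 8, 9, 7, 5, 12, 6, 4]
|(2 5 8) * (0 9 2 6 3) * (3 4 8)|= 15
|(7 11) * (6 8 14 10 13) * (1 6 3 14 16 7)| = 12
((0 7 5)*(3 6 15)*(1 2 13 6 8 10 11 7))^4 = (0 6 10)(1 15 11)(2 3 7)(5 13 8) = [6, 15, 3, 7, 4, 13, 10, 2, 5, 9, 0, 1, 12, 8, 14, 11]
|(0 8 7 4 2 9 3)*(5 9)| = 8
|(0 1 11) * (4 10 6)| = |(0 1 11)(4 10 6)| = 3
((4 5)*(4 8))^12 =(8) =[0, 1, 2, 3, 4, 5, 6, 7, 8]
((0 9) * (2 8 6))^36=(9)=[0, 1, 2, 3, 4, 5, 6, 7, 8, 9]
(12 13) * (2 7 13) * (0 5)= (0 5)(2 7 13 12)= [5, 1, 7, 3, 4, 0, 6, 13, 8, 9, 10, 11, 2, 12]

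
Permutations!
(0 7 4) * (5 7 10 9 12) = (0 10 9 12 5 7 4) = [10, 1, 2, 3, 0, 7, 6, 4, 8, 12, 9, 11, 5]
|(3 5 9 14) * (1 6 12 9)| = |(1 6 12 9 14 3 5)| = 7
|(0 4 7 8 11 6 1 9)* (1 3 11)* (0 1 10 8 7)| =6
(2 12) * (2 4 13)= (2 12 4 13)= [0, 1, 12, 3, 13, 5, 6, 7, 8, 9, 10, 11, 4, 2]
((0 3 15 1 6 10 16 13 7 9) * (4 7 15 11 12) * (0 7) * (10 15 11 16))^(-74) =(0 13 4 16 12 3 11)(1 6 15) =[13, 6, 2, 11, 16, 5, 15, 7, 8, 9, 10, 0, 3, 4, 14, 1, 12]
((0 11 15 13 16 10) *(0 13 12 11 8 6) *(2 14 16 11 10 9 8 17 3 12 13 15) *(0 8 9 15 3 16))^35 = (0 15 2 17 13 14 16 11)(3 10 12)(6 8) = [15, 1, 17, 10, 4, 5, 8, 7, 6, 9, 12, 0, 3, 14, 16, 2, 11, 13]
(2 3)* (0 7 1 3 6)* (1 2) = (0 7 2 6)(1 3) = [7, 3, 6, 1, 4, 5, 0, 2]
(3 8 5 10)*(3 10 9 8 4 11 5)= (3 4 11 5 9 8)= [0, 1, 2, 4, 11, 9, 6, 7, 3, 8, 10, 5]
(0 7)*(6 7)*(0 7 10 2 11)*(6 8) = (0 8 6 10 2 11) = [8, 1, 11, 3, 4, 5, 10, 7, 6, 9, 2, 0]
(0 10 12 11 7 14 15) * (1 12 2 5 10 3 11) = [3, 12, 5, 11, 4, 10, 6, 14, 8, 9, 2, 7, 1, 13, 15, 0] = (0 3 11 7 14 15)(1 12)(2 5 10)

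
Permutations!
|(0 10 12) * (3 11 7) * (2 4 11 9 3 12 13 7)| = |(0 10 13 7 12)(2 4 11)(3 9)| = 30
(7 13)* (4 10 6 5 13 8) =(4 10 6 5 13 7 8) =[0, 1, 2, 3, 10, 13, 5, 8, 4, 9, 6, 11, 12, 7]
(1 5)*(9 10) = (1 5)(9 10) = [0, 5, 2, 3, 4, 1, 6, 7, 8, 10, 9]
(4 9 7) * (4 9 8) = (4 8)(7 9) = [0, 1, 2, 3, 8, 5, 6, 9, 4, 7]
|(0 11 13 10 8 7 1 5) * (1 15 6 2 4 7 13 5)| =15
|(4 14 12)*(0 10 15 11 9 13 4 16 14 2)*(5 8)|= |(0 10 15 11 9 13 4 2)(5 8)(12 16 14)|= 24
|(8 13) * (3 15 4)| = |(3 15 4)(8 13)| = 6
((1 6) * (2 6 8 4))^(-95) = (8) = [0, 1, 2, 3, 4, 5, 6, 7, 8]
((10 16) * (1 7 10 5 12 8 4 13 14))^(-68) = (1 10 5 8 13)(4 14 7 16 12) = [0, 10, 2, 3, 14, 8, 6, 16, 13, 9, 5, 11, 4, 1, 7, 15, 12]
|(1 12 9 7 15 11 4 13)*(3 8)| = 8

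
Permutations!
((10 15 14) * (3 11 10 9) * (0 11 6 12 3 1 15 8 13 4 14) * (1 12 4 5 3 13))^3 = (0 8)(1 11)(3 14 13 6 9 5 4 12)(10 15) = [8, 11, 2, 14, 12, 4, 9, 7, 0, 5, 15, 1, 3, 6, 13, 10]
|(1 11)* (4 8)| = |(1 11)(4 8)| = 2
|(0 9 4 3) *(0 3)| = 3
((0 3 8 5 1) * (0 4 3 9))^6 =(9)(1 4 3 8 5) =[0, 4, 2, 8, 3, 1, 6, 7, 5, 9]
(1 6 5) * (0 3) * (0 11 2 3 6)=(0 6 5 1)(2 3 11)=[6, 0, 3, 11, 4, 1, 5, 7, 8, 9, 10, 2]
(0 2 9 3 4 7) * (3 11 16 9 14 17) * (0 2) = (2 14 17 3 4 7)(9 11 16) = [0, 1, 14, 4, 7, 5, 6, 2, 8, 11, 10, 16, 12, 13, 17, 15, 9, 3]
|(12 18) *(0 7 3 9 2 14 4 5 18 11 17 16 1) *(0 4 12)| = 14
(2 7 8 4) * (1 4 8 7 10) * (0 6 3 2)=(0 6 3 2 10 1 4)=[6, 4, 10, 2, 0, 5, 3, 7, 8, 9, 1]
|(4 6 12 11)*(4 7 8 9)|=7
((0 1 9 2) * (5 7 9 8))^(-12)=(0 8 7 2 1 5 9)=[8, 5, 1, 3, 4, 9, 6, 2, 7, 0]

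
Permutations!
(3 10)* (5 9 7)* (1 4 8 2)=(1 4 8 2)(3 10)(5 9 7)=[0, 4, 1, 10, 8, 9, 6, 5, 2, 7, 3]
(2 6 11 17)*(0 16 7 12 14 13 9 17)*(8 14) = (0 16 7 12 8 14 13 9 17 2 6 11) = [16, 1, 6, 3, 4, 5, 11, 12, 14, 17, 10, 0, 8, 9, 13, 15, 7, 2]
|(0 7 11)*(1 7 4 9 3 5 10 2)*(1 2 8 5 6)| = |(0 4 9 3 6 1 7 11)(5 10 8)| = 24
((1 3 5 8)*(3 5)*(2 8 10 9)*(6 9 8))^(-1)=(1 8 10 5)(2 9 6)=[0, 8, 9, 3, 4, 1, 2, 7, 10, 6, 5]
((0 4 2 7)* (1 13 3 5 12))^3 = (0 7 2 4)(1 5 13 12 3) = [7, 5, 4, 1, 0, 13, 6, 2, 8, 9, 10, 11, 3, 12]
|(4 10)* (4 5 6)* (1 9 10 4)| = |(1 9 10 5 6)| = 5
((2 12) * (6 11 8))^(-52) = (12)(6 8 11) = [0, 1, 2, 3, 4, 5, 8, 7, 11, 9, 10, 6, 12]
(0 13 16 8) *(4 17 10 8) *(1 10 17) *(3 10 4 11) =(17)(0 13 16 11 3 10 8)(1 4) =[13, 4, 2, 10, 1, 5, 6, 7, 0, 9, 8, 3, 12, 16, 14, 15, 11, 17]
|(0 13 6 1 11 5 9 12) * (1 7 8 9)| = |(0 13 6 7 8 9 12)(1 11 5)| = 21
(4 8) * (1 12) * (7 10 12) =(1 7 10 12)(4 8) =[0, 7, 2, 3, 8, 5, 6, 10, 4, 9, 12, 11, 1]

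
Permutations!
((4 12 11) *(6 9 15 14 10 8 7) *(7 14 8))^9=(6 15 14 7 9 8 10)=[0, 1, 2, 3, 4, 5, 15, 9, 10, 8, 6, 11, 12, 13, 7, 14]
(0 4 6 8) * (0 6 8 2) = (0 4 8 6 2) = [4, 1, 0, 3, 8, 5, 2, 7, 6]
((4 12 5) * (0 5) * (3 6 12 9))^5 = [6, 1, 2, 4, 0, 12, 9, 7, 8, 5, 10, 11, 3] = (0 6 9 5 12 3 4)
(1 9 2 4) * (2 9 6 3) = (9)(1 6 3 2 4) = [0, 6, 4, 2, 1, 5, 3, 7, 8, 9]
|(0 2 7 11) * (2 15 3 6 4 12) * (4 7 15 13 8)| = 11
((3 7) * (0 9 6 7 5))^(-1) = (0 5 3 7 6 9) = [5, 1, 2, 7, 4, 3, 9, 6, 8, 0]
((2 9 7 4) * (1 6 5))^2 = (1 5 6)(2 7)(4 9) = [0, 5, 7, 3, 9, 6, 1, 2, 8, 4]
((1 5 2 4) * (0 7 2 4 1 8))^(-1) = [8, 2, 7, 3, 5, 1, 6, 0, 4] = (0 8 4 5 1 2 7)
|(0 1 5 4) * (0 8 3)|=6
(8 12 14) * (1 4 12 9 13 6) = [0, 4, 2, 3, 12, 5, 1, 7, 9, 13, 10, 11, 14, 6, 8] = (1 4 12 14 8 9 13 6)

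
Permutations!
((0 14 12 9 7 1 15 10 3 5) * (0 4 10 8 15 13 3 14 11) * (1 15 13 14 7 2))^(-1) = (0 11)(1 2 9 12 14)(3 13 8 15 7 10 4 5) = [11, 2, 9, 13, 5, 3, 6, 10, 15, 12, 4, 0, 14, 8, 1, 7]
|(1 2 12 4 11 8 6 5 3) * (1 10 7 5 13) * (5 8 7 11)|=12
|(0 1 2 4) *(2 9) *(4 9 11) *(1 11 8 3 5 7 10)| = |(0 11 4)(1 8 3 5 7 10)(2 9)| = 6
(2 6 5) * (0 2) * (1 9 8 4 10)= (0 2 6 5)(1 9 8 4 10)= [2, 9, 6, 3, 10, 0, 5, 7, 4, 8, 1]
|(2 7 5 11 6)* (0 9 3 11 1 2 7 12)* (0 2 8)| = 18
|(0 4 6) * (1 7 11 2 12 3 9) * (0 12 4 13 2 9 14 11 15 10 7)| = 33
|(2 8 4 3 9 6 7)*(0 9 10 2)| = 20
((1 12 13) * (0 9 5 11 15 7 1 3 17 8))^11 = (0 8 17 3 13 12 1 7 15 11 5 9) = [8, 7, 2, 13, 4, 9, 6, 15, 17, 0, 10, 5, 1, 12, 14, 11, 16, 3]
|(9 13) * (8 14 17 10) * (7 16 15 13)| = 20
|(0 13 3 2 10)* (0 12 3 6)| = |(0 13 6)(2 10 12 3)| = 12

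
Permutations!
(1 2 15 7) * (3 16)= (1 2 15 7)(3 16)= [0, 2, 15, 16, 4, 5, 6, 1, 8, 9, 10, 11, 12, 13, 14, 7, 3]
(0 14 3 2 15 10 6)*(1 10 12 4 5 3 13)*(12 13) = (0 14 12 4 5 3 2 15 13 1 10 6) = [14, 10, 15, 2, 5, 3, 0, 7, 8, 9, 6, 11, 4, 1, 12, 13]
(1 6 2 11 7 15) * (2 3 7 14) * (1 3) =(1 6)(2 11 14)(3 7 15) =[0, 6, 11, 7, 4, 5, 1, 15, 8, 9, 10, 14, 12, 13, 2, 3]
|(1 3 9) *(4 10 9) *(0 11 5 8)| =|(0 11 5 8)(1 3 4 10 9)| =20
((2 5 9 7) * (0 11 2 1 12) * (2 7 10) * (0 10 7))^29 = [11, 12, 5, 3, 4, 9, 6, 1, 8, 7, 2, 0, 10] = (0 11)(1 12 10 2 5 9 7)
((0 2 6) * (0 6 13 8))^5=(0 2 13 8)=[2, 1, 13, 3, 4, 5, 6, 7, 0, 9, 10, 11, 12, 8]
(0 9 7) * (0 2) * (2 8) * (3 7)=(0 9 3 7 8 2)=[9, 1, 0, 7, 4, 5, 6, 8, 2, 3]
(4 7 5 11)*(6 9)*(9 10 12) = [0, 1, 2, 3, 7, 11, 10, 5, 8, 6, 12, 4, 9] = (4 7 5 11)(6 10 12 9)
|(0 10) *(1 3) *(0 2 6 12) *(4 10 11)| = 14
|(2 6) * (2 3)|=3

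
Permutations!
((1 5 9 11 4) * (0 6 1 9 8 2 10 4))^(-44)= (0 10 1 9 8)(2 6 4 5 11)= [10, 9, 6, 3, 5, 11, 4, 7, 0, 8, 1, 2]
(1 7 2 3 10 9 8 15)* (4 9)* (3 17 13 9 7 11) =[0, 11, 17, 10, 7, 5, 6, 2, 15, 8, 4, 3, 12, 9, 14, 1, 16, 13] =(1 11 3 10 4 7 2 17 13 9 8 15)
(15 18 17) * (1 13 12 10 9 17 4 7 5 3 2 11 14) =(1 13 12 10 9 17 15 18 4 7 5 3 2 11 14) =[0, 13, 11, 2, 7, 3, 6, 5, 8, 17, 9, 14, 10, 12, 1, 18, 16, 15, 4]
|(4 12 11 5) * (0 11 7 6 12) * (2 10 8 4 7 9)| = |(0 11 5 7 6 12 9 2 10 8 4)| = 11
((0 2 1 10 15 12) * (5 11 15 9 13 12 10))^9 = (0 12 13 9 10 15 11 5 1 2) = [12, 2, 0, 3, 4, 1, 6, 7, 8, 10, 15, 5, 13, 9, 14, 11]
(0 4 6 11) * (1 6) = (0 4 1 6 11) = [4, 6, 2, 3, 1, 5, 11, 7, 8, 9, 10, 0]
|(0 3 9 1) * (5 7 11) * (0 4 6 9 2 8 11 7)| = |(0 3 2 8 11 5)(1 4 6 9)| = 12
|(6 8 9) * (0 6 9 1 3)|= 5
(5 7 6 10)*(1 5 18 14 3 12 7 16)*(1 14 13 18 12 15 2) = (1 5 16 14 3 15 2)(6 10 12 7)(13 18) = [0, 5, 1, 15, 4, 16, 10, 6, 8, 9, 12, 11, 7, 18, 3, 2, 14, 17, 13]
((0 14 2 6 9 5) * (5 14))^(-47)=(0 5)(2 6 9 14)=[5, 1, 6, 3, 4, 0, 9, 7, 8, 14, 10, 11, 12, 13, 2]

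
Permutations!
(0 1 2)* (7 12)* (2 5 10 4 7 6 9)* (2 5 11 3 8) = [1, 11, 0, 8, 7, 10, 9, 12, 2, 5, 4, 3, 6] = (0 1 11 3 8 2)(4 7 12 6 9 5 10)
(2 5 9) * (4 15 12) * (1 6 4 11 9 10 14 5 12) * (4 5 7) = (1 6 5 10 14 7 4 15)(2 12 11 9) = [0, 6, 12, 3, 15, 10, 5, 4, 8, 2, 14, 9, 11, 13, 7, 1]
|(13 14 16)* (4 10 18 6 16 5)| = |(4 10 18 6 16 13 14 5)| = 8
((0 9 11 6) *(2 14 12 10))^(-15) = (0 9 11 6)(2 14 12 10) = [9, 1, 14, 3, 4, 5, 0, 7, 8, 11, 2, 6, 10, 13, 12]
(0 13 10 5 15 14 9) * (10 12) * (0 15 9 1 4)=(0 13 12 10 5 9 15 14 1 4)=[13, 4, 2, 3, 0, 9, 6, 7, 8, 15, 5, 11, 10, 12, 1, 14]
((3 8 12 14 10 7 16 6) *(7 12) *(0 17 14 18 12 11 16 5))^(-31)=(0 14 11 6 8 5 17 10 16 3 7)(12 18)=[14, 1, 2, 7, 4, 17, 8, 0, 5, 9, 16, 6, 18, 13, 11, 15, 3, 10, 12]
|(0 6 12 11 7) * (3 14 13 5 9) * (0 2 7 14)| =18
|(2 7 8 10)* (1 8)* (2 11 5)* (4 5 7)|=15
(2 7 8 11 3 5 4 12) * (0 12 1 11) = (0 12 2 7 8)(1 11 3 5 4) = [12, 11, 7, 5, 1, 4, 6, 8, 0, 9, 10, 3, 2]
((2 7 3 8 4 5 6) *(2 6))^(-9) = (2 8)(3 5)(4 7) = [0, 1, 8, 5, 7, 3, 6, 4, 2]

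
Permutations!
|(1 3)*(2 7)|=|(1 3)(2 7)|=2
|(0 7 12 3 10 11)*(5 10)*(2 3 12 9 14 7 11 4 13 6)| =|(0 11)(2 3 5 10 4 13 6)(7 9 14)| =42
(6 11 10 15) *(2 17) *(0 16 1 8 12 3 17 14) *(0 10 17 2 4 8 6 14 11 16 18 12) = (0 18 12 3 2 11 17 4 8)(1 6 16)(10 15 14) = [18, 6, 11, 2, 8, 5, 16, 7, 0, 9, 15, 17, 3, 13, 10, 14, 1, 4, 12]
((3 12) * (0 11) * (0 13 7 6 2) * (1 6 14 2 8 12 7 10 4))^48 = (0 3 1 11 7 6 13 14 8 10 2 12 4) = [3, 11, 12, 1, 0, 5, 13, 6, 10, 9, 2, 7, 4, 14, 8]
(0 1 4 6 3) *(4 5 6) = [1, 5, 2, 0, 4, 6, 3] = (0 1 5 6 3)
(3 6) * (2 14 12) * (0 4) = (0 4)(2 14 12)(3 6) = [4, 1, 14, 6, 0, 5, 3, 7, 8, 9, 10, 11, 2, 13, 12]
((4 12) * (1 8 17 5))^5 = [0, 8, 2, 3, 12, 1, 6, 7, 17, 9, 10, 11, 4, 13, 14, 15, 16, 5] = (1 8 17 5)(4 12)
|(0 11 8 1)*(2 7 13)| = 12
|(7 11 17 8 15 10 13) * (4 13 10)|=|(4 13 7 11 17 8 15)|=7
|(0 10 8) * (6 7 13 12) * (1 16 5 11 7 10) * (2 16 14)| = |(0 1 14 2 16 5 11 7 13 12 6 10 8)| = 13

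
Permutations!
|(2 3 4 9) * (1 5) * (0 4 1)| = 7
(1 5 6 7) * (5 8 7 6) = (1 8 7) = [0, 8, 2, 3, 4, 5, 6, 1, 7]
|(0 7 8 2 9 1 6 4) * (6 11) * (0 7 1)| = |(0 1 11 6 4 7 8 2 9)| = 9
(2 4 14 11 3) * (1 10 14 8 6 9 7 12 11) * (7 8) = [0, 10, 4, 2, 7, 5, 9, 12, 6, 8, 14, 3, 11, 13, 1] = (1 10 14)(2 4 7 12 11 3)(6 9 8)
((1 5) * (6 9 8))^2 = (6 8 9) = [0, 1, 2, 3, 4, 5, 8, 7, 9, 6]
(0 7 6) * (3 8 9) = (0 7 6)(3 8 9) = [7, 1, 2, 8, 4, 5, 0, 6, 9, 3]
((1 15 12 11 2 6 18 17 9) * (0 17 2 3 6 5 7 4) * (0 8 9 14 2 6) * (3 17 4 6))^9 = (0 14 8 5 1 6 12 3 17 4 2 9 7 15 18 11) = [14, 6, 9, 17, 2, 1, 12, 15, 5, 7, 10, 0, 3, 13, 8, 18, 16, 4, 11]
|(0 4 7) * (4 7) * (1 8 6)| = 6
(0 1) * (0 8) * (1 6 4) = (0 6 4 1 8) = [6, 8, 2, 3, 1, 5, 4, 7, 0]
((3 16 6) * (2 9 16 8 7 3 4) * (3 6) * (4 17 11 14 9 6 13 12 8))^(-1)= (2 4 3 16 9 14 11 17 6)(7 8 12 13)= [0, 1, 4, 16, 3, 5, 2, 8, 12, 14, 10, 17, 13, 7, 11, 15, 9, 6]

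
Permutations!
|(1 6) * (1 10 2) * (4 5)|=|(1 6 10 2)(4 5)|=4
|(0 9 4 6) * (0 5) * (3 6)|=6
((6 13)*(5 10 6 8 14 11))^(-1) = (5 11 14 8 13 6 10) = [0, 1, 2, 3, 4, 11, 10, 7, 13, 9, 5, 14, 12, 6, 8]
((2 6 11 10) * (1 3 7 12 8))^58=(1 12 3 8 7)(2 11)(6 10)=[0, 12, 11, 8, 4, 5, 10, 1, 7, 9, 6, 2, 3]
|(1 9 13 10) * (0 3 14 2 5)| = |(0 3 14 2 5)(1 9 13 10)| = 20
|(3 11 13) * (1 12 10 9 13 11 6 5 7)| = 9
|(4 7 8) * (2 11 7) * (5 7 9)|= 7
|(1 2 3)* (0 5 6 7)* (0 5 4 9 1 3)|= |(0 4 9 1 2)(5 6 7)|= 15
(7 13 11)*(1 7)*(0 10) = (0 10)(1 7 13 11) = [10, 7, 2, 3, 4, 5, 6, 13, 8, 9, 0, 1, 12, 11]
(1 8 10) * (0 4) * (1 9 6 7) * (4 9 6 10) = [9, 8, 2, 3, 0, 5, 7, 1, 4, 10, 6] = (0 9 10 6 7 1 8 4)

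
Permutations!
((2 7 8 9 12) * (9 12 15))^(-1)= (2 12 8 7)(9 15)= [0, 1, 12, 3, 4, 5, 6, 2, 7, 15, 10, 11, 8, 13, 14, 9]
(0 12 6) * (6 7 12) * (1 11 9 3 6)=(0 1 11 9 3 6)(7 12)=[1, 11, 2, 6, 4, 5, 0, 12, 8, 3, 10, 9, 7]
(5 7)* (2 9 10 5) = (2 9 10 5 7) = [0, 1, 9, 3, 4, 7, 6, 2, 8, 10, 5]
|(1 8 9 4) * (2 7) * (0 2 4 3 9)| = 6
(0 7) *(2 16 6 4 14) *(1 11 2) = (0 7)(1 11 2 16 6 4 14) = [7, 11, 16, 3, 14, 5, 4, 0, 8, 9, 10, 2, 12, 13, 1, 15, 6]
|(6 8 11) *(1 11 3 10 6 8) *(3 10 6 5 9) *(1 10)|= 15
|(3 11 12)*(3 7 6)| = |(3 11 12 7 6)| = 5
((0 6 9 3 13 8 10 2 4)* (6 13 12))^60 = [0, 1, 2, 3, 4, 5, 6, 7, 8, 9, 10, 11, 12, 13] = (13)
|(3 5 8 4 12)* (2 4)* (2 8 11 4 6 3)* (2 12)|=6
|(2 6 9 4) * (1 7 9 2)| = 4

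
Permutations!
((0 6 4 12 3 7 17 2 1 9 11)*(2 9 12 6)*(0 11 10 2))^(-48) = (17) = [0, 1, 2, 3, 4, 5, 6, 7, 8, 9, 10, 11, 12, 13, 14, 15, 16, 17]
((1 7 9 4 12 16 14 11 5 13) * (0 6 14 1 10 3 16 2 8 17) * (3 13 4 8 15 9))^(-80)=[5, 1, 17, 3, 9, 15, 4, 7, 14, 6, 10, 2, 8, 13, 12, 0, 16, 11]=(0 5 15)(2 17 11)(4 9 6)(8 14 12)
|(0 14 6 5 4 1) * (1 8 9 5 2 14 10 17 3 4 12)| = |(0 10 17 3 4 8 9 5 12 1)(2 14 6)| = 30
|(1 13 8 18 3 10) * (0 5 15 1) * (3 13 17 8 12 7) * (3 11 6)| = |(0 5 15 1 17 8 18 13 12 7 11 6 3 10)| = 14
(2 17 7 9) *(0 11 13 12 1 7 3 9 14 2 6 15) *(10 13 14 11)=(0 10 13 12 1 7 11 14 2 17 3 9 6 15)=[10, 7, 17, 9, 4, 5, 15, 11, 8, 6, 13, 14, 1, 12, 2, 0, 16, 3]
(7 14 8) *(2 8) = (2 8 7 14) = [0, 1, 8, 3, 4, 5, 6, 14, 7, 9, 10, 11, 12, 13, 2]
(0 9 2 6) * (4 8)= (0 9 2 6)(4 8)= [9, 1, 6, 3, 8, 5, 0, 7, 4, 2]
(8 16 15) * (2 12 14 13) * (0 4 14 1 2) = (0 4 14 13)(1 2 12)(8 16 15) = [4, 2, 12, 3, 14, 5, 6, 7, 16, 9, 10, 11, 1, 0, 13, 8, 15]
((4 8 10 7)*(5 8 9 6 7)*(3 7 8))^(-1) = (3 5 10 8 6 9 4 7) = [0, 1, 2, 5, 7, 10, 9, 3, 6, 4, 8]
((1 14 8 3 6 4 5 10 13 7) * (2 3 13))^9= [0, 7, 4, 5, 2, 3, 10, 13, 14, 9, 6, 11, 12, 8, 1]= (1 7 13 8 14)(2 4)(3 5)(6 10)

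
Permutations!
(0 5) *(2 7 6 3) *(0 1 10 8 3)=(0 5 1 10 8 3 2 7 6)=[5, 10, 7, 2, 4, 1, 0, 6, 3, 9, 8]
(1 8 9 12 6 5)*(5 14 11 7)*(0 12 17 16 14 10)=[12, 8, 2, 3, 4, 1, 10, 5, 9, 17, 0, 7, 6, 13, 11, 15, 14, 16]=(0 12 6 10)(1 8 9 17 16 14 11 7 5)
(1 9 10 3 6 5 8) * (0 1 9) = (0 1)(3 6 5 8 9 10) = [1, 0, 2, 6, 4, 8, 5, 7, 9, 10, 3]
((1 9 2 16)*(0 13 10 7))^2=(0 10)(1 2)(7 13)(9 16)=[10, 2, 1, 3, 4, 5, 6, 13, 8, 16, 0, 11, 12, 7, 14, 15, 9]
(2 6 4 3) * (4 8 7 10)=(2 6 8 7 10 4 3)=[0, 1, 6, 2, 3, 5, 8, 10, 7, 9, 4]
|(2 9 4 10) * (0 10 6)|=|(0 10 2 9 4 6)|=6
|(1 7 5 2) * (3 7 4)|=|(1 4 3 7 5 2)|=6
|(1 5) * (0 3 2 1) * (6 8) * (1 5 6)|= |(0 3 2 5)(1 6 8)|= 12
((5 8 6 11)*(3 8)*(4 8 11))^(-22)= (3 5 11)(4 6 8)= [0, 1, 2, 5, 6, 11, 8, 7, 4, 9, 10, 3]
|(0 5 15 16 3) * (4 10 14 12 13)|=|(0 5 15 16 3)(4 10 14 12 13)|=5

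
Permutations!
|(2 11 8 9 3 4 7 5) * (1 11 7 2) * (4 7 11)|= |(1 4 2 11 8 9 3 7 5)|= 9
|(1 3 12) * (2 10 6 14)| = 12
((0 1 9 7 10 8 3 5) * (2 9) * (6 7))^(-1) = (0 5 3 8 10 7 6 9 2 1) = [5, 0, 1, 8, 4, 3, 9, 6, 10, 2, 7]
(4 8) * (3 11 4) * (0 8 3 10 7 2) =(0 8 10 7 2)(3 11 4) =[8, 1, 0, 11, 3, 5, 6, 2, 10, 9, 7, 4]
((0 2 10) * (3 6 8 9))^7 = [2, 1, 10, 9, 4, 5, 3, 7, 6, 8, 0] = (0 2 10)(3 9 8 6)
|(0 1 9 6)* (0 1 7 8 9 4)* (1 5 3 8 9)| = |(0 7 9 6 5 3 8 1 4)| = 9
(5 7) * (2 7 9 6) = (2 7 5 9 6) = [0, 1, 7, 3, 4, 9, 2, 5, 8, 6]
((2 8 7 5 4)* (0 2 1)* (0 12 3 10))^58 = (0 3 1 5 8)(2 10 12 4 7) = [3, 5, 10, 1, 7, 8, 6, 2, 0, 9, 12, 11, 4]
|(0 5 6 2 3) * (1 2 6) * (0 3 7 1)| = |(0 5)(1 2 7)| = 6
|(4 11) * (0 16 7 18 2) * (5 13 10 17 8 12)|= |(0 16 7 18 2)(4 11)(5 13 10 17 8 12)|= 30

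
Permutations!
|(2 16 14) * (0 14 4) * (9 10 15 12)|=|(0 14 2 16 4)(9 10 15 12)|=20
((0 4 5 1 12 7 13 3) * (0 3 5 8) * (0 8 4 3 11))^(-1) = [11, 5, 2, 0, 4, 13, 6, 12, 8, 9, 10, 3, 1, 7] = (0 11 3)(1 5 13 7 12)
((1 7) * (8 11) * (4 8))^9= (11)(1 7)= [0, 7, 2, 3, 4, 5, 6, 1, 8, 9, 10, 11]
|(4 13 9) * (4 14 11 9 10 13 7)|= 6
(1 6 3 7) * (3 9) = [0, 6, 2, 7, 4, 5, 9, 1, 8, 3] = (1 6 9 3 7)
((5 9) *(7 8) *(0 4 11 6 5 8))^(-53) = (0 6 8 4 5 7 11 9) = [6, 1, 2, 3, 5, 7, 8, 11, 4, 0, 10, 9]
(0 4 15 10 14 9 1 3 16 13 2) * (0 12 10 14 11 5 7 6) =(0 4 15 14 9 1 3 16 13 2 12 10 11 5 7 6) =[4, 3, 12, 16, 15, 7, 0, 6, 8, 1, 11, 5, 10, 2, 9, 14, 13]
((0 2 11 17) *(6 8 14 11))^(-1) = [17, 1, 0, 3, 4, 5, 2, 7, 6, 9, 10, 14, 12, 13, 8, 15, 16, 11] = (0 17 11 14 8 6 2)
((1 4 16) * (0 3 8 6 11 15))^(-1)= (0 15 11 6 8 3)(1 16 4)= [15, 16, 2, 0, 1, 5, 8, 7, 3, 9, 10, 6, 12, 13, 14, 11, 4]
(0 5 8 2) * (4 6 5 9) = (0 9 4 6 5 8 2) = [9, 1, 0, 3, 6, 8, 5, 7, 2, 4]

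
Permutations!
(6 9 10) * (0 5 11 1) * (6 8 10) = (0 5 11 1)(6 9)(8 10) = [5, 0, 2, 3, 4, 11, 9, 7, 10, 6, 8, 1]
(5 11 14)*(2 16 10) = [0, 1, 16, 3, 4, 11, 6, 7, 8, 9, 2, 14, 12, 13, 5, 15, 10] = (2 16 10)(5 11 14)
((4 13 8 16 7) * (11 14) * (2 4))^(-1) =(2 7 16 8 13 4)(11 14) =[0, 1, 7, 3, 2, 5, 6, 16, 13, 9, 10, 14, 12, 4, 11, 15, 8]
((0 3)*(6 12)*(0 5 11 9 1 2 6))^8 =(0 12 6 2 1 9 11 5 3) =[12, 9, 1, 0, 4, 3, 2, 7, 8, 11, 10, 5, 6]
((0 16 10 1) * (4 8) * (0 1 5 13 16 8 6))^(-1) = (0 6 4 8)(5 10 16 13) = [6, 1, 2, 3, 8, 10, 4, 7, 0, 9, 16, 11, 12, 5, 14, 15, 13]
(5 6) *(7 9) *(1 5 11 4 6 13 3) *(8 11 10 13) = (1 5 8 11 4 6 10 13 3)(7 9) = [0, 5, 2, 1, 6, 8, 10, 9, 11, 7, 13, 4, 12, 3]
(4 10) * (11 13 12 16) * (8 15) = (4 10)(8 15)(11 13 12 16) = [0, 1, 2, 3, 10, 5, 6, 7, 15, 9, 4, 13, 16, 12, 14, 8, 11]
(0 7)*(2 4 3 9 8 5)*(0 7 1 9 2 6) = (0 1 9 8 5 6)(2 4 3) = [1, 9, 4, 2, 3, 6, 0, 7, 5, 8]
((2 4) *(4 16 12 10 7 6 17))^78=(2 17 7 12)(4 6 10 16)=[0, 1, 17, 3, 6, 5, 10, 12, 8, 9, 16, 11, 2, 13, 14, 15, 4, 7]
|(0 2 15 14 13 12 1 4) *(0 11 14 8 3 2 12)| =28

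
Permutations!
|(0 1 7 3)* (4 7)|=5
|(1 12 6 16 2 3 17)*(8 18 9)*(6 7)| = |(1 12 7 6 16 2 3 17)(8 18 9)| = 24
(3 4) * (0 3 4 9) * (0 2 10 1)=[3, 0, 10, 9, 4, 5, 6, 7, 8, 2, 1]=(0 3 9 2 10 1)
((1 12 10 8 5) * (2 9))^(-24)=(1 12 10 8 5)=[0, 12, 2, 3, 4, 1, 6, 7, 5, 9, 8, 11, 10]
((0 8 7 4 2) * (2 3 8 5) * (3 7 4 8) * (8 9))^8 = (9)(0 2 5) = [2, 1, 5, 3, 4, 0, 6, 7, 8, 9]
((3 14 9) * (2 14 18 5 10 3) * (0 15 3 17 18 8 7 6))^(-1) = (0 6 7 8 3 15)(2 9 14)(5 18 17 10) = [6, 1, 9, 15, 4, 18, 7, 8, 3, 14, 5, 11, 12, 13, 2, 0, 16, 10, 17]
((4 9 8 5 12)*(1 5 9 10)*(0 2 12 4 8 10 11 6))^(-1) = [6, 10, 0, 3, 5, 1, 11, 7, 12, 8, 9, 4, 2] = (0 6 11 4 5 1 10 9 8 12 2)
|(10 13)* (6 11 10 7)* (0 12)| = 10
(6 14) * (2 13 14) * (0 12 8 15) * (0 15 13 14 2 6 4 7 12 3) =(15)(0 3)(2 14 4 7 12 8 13) =[3, 1, 14, 0, 7, 5, 6, 12, 13, 9, 10, 11, 8, 2, 4, 15]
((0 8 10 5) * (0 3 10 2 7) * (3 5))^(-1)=(0 7 2 8)(3 10)=[7, 1, 8, 10, 4, 5, 6, 2, 0, 9, 3]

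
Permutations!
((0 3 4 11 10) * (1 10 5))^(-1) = (0 10 1 5 11 4 3) = [10, 5, 2, 0, 3, 11, 6, 7, 8, 9, 1, 4]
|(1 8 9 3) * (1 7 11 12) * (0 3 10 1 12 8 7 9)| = |(12)(0 3 9 10 1 7 11 8)| = 8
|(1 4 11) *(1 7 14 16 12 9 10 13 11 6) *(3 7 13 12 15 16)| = 6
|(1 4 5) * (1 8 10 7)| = 6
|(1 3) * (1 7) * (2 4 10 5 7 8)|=|(1 3 8 2 4 10 5 7)|=8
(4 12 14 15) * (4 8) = [0, 1, 2, 3, 12, 5, 6, 7, 4, 9, 10, 11, 14, 13, 15, 8] = (4 12 14 15 8)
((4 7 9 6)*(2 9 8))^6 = [0, 1, 2, 3, 4, 5, 6, 7, 8, 9] = (9)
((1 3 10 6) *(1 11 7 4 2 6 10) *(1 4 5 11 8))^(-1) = (1 8 6 2 4 3)(5 7 11) = [0, 8, 4, 1, 3, 7, 2, 11, 6, 9, 10, 5]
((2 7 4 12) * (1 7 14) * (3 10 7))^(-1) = (1 14 2 12 4 7 10 3) = [0, 14, 12, 1, 7, 5, 6, 10, 8, 9, 3, 11, 4, 13, 2]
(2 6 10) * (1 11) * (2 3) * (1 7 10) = [0, 11, 6, 2, 4, 5, 1, 10, 8, 9, 3, 7] = (1 11 7 10 3 2 6)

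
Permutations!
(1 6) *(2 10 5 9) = (1 6)(2 10 5 9) = [0, 6, 10, 3, 4, 9, 1, 7, 8, 2, 5]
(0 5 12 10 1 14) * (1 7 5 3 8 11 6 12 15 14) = [3, 1, 2, 8, 4, 15, 12, 5, 11, 9, 7, 6, 10, 13, 0, 14] = (0 3 8 11 6 12 10 7 5 15 14)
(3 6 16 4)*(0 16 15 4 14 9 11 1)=(0 16 14 9 11 1)(3 6 15 4)=[16, 0, 2, 6, 3, 5, 15, 7, 8, 11, 10, 1, 12, 13, 9, 4, 14]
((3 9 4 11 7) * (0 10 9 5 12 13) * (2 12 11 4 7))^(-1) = (0 13 12 2 11 5 3 7 9 10) = [13, 1, 11, 7, 4, 3, 6, 9, 8, 10, 0, 5, 2, 12]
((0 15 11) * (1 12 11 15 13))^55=(15)=[0, 1, 2, 3, 4, 5, 6, 7, 8, 9, 10, 11, 12, 13, 14, 15]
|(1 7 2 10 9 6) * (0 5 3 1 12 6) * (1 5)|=6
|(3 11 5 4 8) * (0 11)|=6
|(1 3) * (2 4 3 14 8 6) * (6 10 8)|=|(1 14 6 2 4 3)(8 10)|=6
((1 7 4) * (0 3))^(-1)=[3, 4, 2, 0, 7, 5, 6, 1]=(0 3)(1 4 7)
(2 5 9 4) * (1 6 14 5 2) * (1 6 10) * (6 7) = (1 10)(4 7 6 14 5 9) = [0, 10, 2, 3, 7, 9, 14, 6, 8, 4, 1, 11, 12, 13, 5]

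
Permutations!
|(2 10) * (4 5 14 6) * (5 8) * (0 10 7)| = |(0 10 2 7)(4 8 5 14 6)| = 20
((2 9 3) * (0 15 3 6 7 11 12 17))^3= (0 2 7 17 3 6 12 15 9 11)= [2, 1, 7, 6, 4, 5, 12, 17, 8, 11, 10, 0, 15, 13, 14, 9, 16, 3]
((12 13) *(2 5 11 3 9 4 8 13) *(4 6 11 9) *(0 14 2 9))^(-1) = (0 5 2 14)(3 11 6 9 12 13 8 4) = [5, 1, 14, 11, 3, 2, 9, 7, 4, 12, 10, 6, 13, 8, 0]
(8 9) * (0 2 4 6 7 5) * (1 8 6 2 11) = (0 11 1 8 9 6 7 5)(2 4) = [11, 8, 4, 3, 2, 0, 7, 5, 9, 6, 10, 1]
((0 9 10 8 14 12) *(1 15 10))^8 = (15) = [0, 1, 2, 3, 4, 5, 6, 7, 8, 9, 10, 11, 12, 13, 14, 15]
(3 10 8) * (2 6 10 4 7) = [0, 1, 6, 4, 7, 5, 10, 2, 3, 9, 8] = (2 6 10 8 3 4 7)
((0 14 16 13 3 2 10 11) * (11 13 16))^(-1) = (16)(0 11 14)(2 3 13 10) = [11, 1, 3, 13, 4, 5, 6, 7, 8, 9, 2, 14, 12, 10, 0, 15, 16]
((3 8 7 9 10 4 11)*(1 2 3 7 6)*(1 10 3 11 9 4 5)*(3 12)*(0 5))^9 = (0 3 7 5 8 4 1 6 9 2 10 12 11) = [3, 6, 10, 7, 1, 8, 9, 5, 4, 2, 12, 0, 11]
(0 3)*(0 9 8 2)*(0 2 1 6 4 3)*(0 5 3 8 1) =(0 5 3 9 1 6 4 8) =[5, 6, 2, 9, 8, 3, 4, 7, 0, 1]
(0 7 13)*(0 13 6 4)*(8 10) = [7, 1, 2, 3, 0, 5, 4, 6, 10, 9, 8, 11, 12, 13] = (13)(0 7 6 4)(8 10)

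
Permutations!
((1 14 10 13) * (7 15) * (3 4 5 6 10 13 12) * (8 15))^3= (15)(3 6)(4 10)(5 12)= [0, 1, 2, 6, 10, 12, 3, 7, 8, 9, 4, 11, 5, 13, 14, 15]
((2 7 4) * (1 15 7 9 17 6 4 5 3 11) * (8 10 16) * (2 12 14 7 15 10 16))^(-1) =(1 11 3 5 7 14 12 4 6 17 9 2 10)(8 16) =[0, 11, 10, 5, 6, 7, 17, 14, 16, 2, 1, 3, 4, 13, 12, 15, 8, 9]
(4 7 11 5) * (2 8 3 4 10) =[0, 1, 8, 4, 7, 10, 6, 11, 3, 9, 2, 5] =(2 8 3 4 7 11 5 10)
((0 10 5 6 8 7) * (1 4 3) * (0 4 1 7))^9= (0 8 6 5 10)= [8, 1, 2, 3, 4, 10, 5, 7, 6, 9, 0]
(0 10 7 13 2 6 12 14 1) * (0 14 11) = (0 10 7 13 2 6 12 11)(1 14) = [10, 14, 6, 3, 4, 5, 12, 13, 8, 9, 7, 0, 11, 2, 1]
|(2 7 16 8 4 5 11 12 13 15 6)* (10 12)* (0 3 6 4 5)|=|(0 3 6 2 7 16 8 5 11 10 12 13 15 4)|=14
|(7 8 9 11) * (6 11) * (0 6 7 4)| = |(0 6 11 4)(7 8 9)| = 12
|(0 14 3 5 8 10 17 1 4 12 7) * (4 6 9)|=|(0 14 3 5 8 10 17 1 6 9 4 12 7)|=13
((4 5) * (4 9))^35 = (4 9 5) = [0, 1, 2, 3, 9, 4, 6, 7, 8, 5]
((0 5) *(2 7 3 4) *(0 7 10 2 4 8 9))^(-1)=[9, 1, 10, 7, 4, 0, 6, 5, 3, 8, 2]=(0 9 8 3 7 5)(2 10)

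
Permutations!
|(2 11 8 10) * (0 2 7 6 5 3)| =9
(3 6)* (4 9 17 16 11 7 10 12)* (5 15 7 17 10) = (3 6)(4 9 10 12)(5 15 7)(11 17 16) = [0, 1, 2, 6, 9, 15, 3, 5, 8, 10, 12, 17, 4, 13, 14, 7, 11, 16]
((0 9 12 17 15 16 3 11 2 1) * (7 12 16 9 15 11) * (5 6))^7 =(0 17 16 1 12 9 2 7 15 11 3)(5 6) =[17, 12, 7, 0, 4, 6, 5, 15, 8, 2, 10, 3, 9, 13, 14, 11, 1, 16]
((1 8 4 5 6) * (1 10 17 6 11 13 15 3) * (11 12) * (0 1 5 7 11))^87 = [12, 0, 2, 15, 8, 3, 6, 4, 1, 9, 10, 7, 5, 11, 14, 13, 16, 17] = (17)(0 12 5 3 15 13 11 7 4 8 1)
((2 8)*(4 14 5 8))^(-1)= (2 8 5 14 4)= [0, 1, 8, 3, 2, 14, 6, 7, 5, 9, 10, 11, 12, 13, 4]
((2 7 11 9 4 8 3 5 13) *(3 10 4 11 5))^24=(13)=[0, 1, 2, 3, 4, 5, 6, 7, 8, 9, 10, 11, 12, 13]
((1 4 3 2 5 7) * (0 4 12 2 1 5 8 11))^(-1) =(0 11 8 2 12 1 3 4)(5 7) =[11, 3, 12, 4, 0, 7, 6, 5, 2, 9, 10, 8, 1]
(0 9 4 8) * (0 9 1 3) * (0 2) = (0 1 3 2)(4 8 9) = [1, 3, 0, 2, 8, 5, 6, 7, 9, 4]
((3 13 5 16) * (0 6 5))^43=[6, 1, 2, 13, 4, 16, 5, 7, 8, 9, 10, 11, 12, 0, 14, 15, 3]=(0 6 5 16 3 13)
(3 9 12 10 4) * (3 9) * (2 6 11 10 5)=[0, 1, 6, 3, 9, 2, 11, 7, 8, 12, 4, 10, 5]=(2 6 11 10 4 9 12 5)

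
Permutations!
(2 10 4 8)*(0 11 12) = (0 11 12)(2 10 4 8) = [11, 1, 10, 3, 8, 5, 6, 7, 2, 9, 4, 12, 0]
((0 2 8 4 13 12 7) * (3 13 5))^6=[13, 1, 12, 8, 0, 2, 6, 3, 7, 9, 10, 11, 5, 4]=(0 13 4)(2 12 5)(3 8 7)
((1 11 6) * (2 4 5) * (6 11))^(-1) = (11)(1 6)(2 5 4) = [0, 6, 5, 3, 2, 4, 1, 7, 8, 9, 10, 11]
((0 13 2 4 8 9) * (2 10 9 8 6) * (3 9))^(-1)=(0 9 3 10 13)(2 6 4)=[9, 1, 6, 10, 2, 5, 4, 7, 8, 3, 13, 11, 12, 0]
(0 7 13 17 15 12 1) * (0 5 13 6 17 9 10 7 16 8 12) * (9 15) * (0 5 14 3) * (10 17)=(0 16 8 12 1 14 3)(5 13 15)(6 10 7)(9 17)=[16, 14, 2, 0, 4, 13, 10, 6, 12, 17, 7, 11, 1, 15, 3, 5, 8, 9]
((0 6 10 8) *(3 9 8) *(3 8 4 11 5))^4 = (3 5 11 4 9) = [0, 1, 2, 5, 9, 11, 6, 7, 8, 3, 10, 4]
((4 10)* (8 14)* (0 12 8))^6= (0 8)(12 14)= [8, 1, 2, 3, 4, 5, 6, 7, 0, 9, 10, 11, 14, 13, 12]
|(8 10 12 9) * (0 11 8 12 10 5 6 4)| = 6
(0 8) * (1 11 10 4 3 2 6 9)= (0 8)(1 11 10 4 3 2 6 9)= [8, 11, 6, 2, 3, 5, 9, 7, 0, 1, 4, 10]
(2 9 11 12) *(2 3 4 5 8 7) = (2 9 11 12 3 4 5 8 7) = [0, 1, 9, 4, 5, 8, 6, 2, 7, 11, 10, 12, 3]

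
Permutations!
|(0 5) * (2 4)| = |(0 5)(2 4)| = 2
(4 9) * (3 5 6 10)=(3 5 6 10)(4 9)=[0, 1, 2, 5, 9, 6, 10, 7, 8, 4, 3]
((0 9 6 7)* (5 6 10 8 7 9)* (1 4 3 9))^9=(0 7 8 10 9 3 4 1 6 5)=[7, 6, 2, 4, 1, 0, 5, 8, 10, 3, 9]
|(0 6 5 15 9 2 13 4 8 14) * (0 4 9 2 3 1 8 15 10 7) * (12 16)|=90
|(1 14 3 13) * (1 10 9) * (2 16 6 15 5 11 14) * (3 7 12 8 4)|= 16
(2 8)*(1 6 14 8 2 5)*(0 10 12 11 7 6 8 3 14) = [10, 8, 2, 14, 4, 1, 0, 6, 5, 9, 12, 7, 11, 13, 3] = (0 10 12 11 7 6)(1 8 5)(3 14)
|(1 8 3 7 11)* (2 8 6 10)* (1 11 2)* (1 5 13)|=|(1 6 10 5 13)(2 8 3 7)|=20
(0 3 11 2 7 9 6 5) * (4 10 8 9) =(0 3 11 2 7 4 10 8 9 6 5) =[3, 1, 7, 11, 10, 0, 5, 4, 9, 6, 8, 2]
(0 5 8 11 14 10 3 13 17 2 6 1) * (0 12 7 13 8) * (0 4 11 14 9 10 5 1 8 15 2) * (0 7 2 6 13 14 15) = (0 1 12 2 13 17 7 14 5 4 11 9 10 3)(6 8 15) = [1, 12, 13, 0, 11, 4, 8, 14, 15, 10, 3, 9, 2, 17, 5, 6, 16, 7]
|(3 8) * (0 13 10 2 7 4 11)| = 14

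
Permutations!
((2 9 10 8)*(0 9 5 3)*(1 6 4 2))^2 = (0 10 1 4 5)(2 3 9 8 6) = [10, 4, 3, 9, 5, 0, 2, 7, 6, 8, 1]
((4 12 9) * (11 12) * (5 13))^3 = (4 9 12 11)(5 13) = [0, 1, 2, 3, 9, 13, 6, 7, 8, 12, 10, 4, 11, 5]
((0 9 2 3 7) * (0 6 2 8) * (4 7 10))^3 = (2 4)(3 7)(6 10) = [0, 1, 4, 7, 2, 5, 10, 3, 8, 9, 6]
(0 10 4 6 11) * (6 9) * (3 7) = (0 10 4 9 6 11)(3 7) = [10, 1, 2, 7, 9, 5, 11, 3, 8, 6, 4, 0]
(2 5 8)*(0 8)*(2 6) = [8, 1, 5, 3, 4, 0, 2, 7, 6] = (0 8 6 2 5)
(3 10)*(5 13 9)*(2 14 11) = (2 14 11)(3 10)(5 13 9) = [0, 1, 14, 10, 4, 13, 6, 7, 8, 5, 3, 2, 12, 9, 11]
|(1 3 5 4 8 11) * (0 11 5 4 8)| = |(0 11 1 3 4)(5 8)| = 10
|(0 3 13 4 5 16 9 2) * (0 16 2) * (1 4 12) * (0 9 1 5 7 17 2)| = 30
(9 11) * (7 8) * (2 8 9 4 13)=(2 8 7 9 11 4 13)=[0, 1, 8, 3, 13, 5, 6, 9, 7, 11, 10, 4, 12, 2]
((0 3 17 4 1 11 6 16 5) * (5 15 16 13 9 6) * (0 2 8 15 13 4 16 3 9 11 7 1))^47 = (0 4 6 9)(1 7)(2 15 17 13 5 8 3 16 11) = [4, 7, 15, 16, 6, 8, 9, 1, 3, 0, 10, 2, 12, 5, 14, 17, 11, 13]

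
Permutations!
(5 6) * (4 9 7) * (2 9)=(2 9 7 4)(5 6)=[0, 1, 9, 3, 2, 6, 5, 4, 8, 7]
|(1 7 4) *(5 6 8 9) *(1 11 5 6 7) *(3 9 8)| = 12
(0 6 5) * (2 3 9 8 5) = (0 6 2 3 9 8 5) = [6, 1, 3, 9, 4, 0, 2, 7, 5, 8]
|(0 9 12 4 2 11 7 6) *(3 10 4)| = 10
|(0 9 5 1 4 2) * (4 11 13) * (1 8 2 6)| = |(0 9 5 8 2)(1 11 13 4 6)| = 5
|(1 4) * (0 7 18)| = |(0 7 18)(1 4)| = 6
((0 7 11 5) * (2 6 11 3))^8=(0 7 3 2 6 11 5)=[7, 1, 6, 2, 4, 0, 11, 3, 8, 9, 10, 5]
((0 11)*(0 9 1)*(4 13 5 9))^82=(0 9 13 11 1 5 4)=[9, 5, 2, 3, 0, 4, 6, 7, 8, 13, 10, 1, 12, 11]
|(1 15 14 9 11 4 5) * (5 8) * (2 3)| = |(1 15 14 9 11 4 8 5)(2 3)| = 8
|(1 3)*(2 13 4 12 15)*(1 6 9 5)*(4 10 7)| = 35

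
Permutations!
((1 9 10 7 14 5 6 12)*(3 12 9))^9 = (5 10)(6 7)(9 14) = [0, 1, 2, 3, 4, 10, 7, 6, 8, 14, 5, 11, 12, 13, 9]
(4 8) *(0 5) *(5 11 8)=[11, 1, 2, 3, 5, 0, 6, 7, 4, 9, 10, 8]=(0 11 8 4 5)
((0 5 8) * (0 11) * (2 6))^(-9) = [11, 1, 6, 3, 4, 0, 2, 7, 5, 9, 10, 8] = (0 11 8 5)(2 6)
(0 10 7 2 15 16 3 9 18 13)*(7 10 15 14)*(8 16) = (0 15 8 16 3 9 18 13)(2 14 7) = [15, 1, 14, 9, 4, 5, 6, 2, 16, 18, 10, 11, 12, 0, 7, 8, 3, 17, 13]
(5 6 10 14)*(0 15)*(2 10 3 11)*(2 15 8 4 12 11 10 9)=(0 8 4 12 11 15)(2 9)(3 10 14 5 6)=[8, 1, 9, 10, 12, 6, 3, 7, 4, 2, 14, 15, 11, 13, 5, 0]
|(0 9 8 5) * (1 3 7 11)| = 4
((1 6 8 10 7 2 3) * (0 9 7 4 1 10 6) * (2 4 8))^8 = (0 4 9 1 7)(2 8 3 6 10) = [4, 7, 8, 6, 9, 5, 10, 0, 3, 1, 2]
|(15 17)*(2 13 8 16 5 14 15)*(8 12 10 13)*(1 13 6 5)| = 12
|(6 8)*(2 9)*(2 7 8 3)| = 6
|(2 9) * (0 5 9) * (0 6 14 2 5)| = 6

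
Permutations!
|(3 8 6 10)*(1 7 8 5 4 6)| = |(1 7 8)(3 5 4 6 10)| = 15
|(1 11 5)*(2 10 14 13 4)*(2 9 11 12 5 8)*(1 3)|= |(1 12 5 3)(2 10 14 13 4 9 11 8)|= 8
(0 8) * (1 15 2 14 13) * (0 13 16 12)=(0 8 13 1 15 2 14 16 12)=[8, 15, 14, 3, 4, 5, 6, 7, 13, 9, 10, 11, 0, 1, 16, 2, 12]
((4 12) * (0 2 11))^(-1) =(0 11 2)(4 12) =[11, 1, 0, 3, 12, 5, 6, 7, 8, 9, 10, 2, 4]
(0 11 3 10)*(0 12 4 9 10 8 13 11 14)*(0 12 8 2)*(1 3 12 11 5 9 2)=(0 14 11 12 4 2)(1 3)(5 9 10 8 13)=[14, 3, 0, 1, 2, 9, 6, 7, 13, 10, 8, 12, 4, 5, 11]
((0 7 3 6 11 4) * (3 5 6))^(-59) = (0 7 5 6 11 4) = [7, 1, 2, 3, 0, 6, 11, 5, 8, 9, 10, 4]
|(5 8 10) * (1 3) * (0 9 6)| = |(0 9 6)(1 3)(5 8 10)| = 6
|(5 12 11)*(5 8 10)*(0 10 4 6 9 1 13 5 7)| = |(0 10 7)(1 13 5 12 11 8 4 6 9)| = 9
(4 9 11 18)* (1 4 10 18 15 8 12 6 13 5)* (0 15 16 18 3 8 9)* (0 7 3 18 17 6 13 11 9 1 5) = (0 15 1 4 7 3 8 12 13)(6 11 16 17)(10 18) = [15, 4, 2, 8, 7, 5, 11, 3, 12, 9, 18, 16, 13, 0, 14, 1, 17, 6, 10]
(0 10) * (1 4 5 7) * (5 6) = [10, 4, 2, 3, 6, 7, 5, 1, 8, 9, 0] = (0 10)(1 4 6 5 7)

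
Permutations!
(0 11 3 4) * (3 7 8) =(0 11 7 8 3 4) =[11, 1, 2, 4, 0, 5, 6, 8, 3, 9, 10, 7]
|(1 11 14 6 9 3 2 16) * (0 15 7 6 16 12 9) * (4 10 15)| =12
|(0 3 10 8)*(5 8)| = 5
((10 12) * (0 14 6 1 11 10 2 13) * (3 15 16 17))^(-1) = [13, 6, 12, 17, 4, 5, 14, 7, 8, 9, 11, 1, 10, 2, 0, 3, 15, 16] = (0 13 2 12 10 11 1 6 14)(3 17 16 15)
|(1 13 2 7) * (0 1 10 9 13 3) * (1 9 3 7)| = |(0 9 13 2 1 7 10 3)| = 8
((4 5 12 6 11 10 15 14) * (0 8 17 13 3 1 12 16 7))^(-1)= [7, 3, 2, 13, 14, 4, 12, 16, 0, 9, 11, 6, 1, 17, 15, 10, 5, 8]= (0 7 16 5 4 14 15 10 11 6 12 1 3 13 17 8)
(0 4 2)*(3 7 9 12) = (0 4 2)(3 7 9 12) = [4, 1, 0, 7, 2, 5, 6, 9, 8, 12, 10, 11, 3]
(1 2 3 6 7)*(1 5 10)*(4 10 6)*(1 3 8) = (1 2 8)(3 4 10)(5 6 7) = [0, 2, 8, 4, 10, 6, 7, 5, 1, 9, 3]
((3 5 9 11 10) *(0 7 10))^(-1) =(0 11 9 5 3 10 7) =[11, 1, 2, 10, 4, 3, 6, 0, 8, 5, 7, 9]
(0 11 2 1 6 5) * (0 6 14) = (0 11 2 1 14)(5 6) = [11, 14, 1, 3, 4, 6, 5, 7, 8, 9, 10, 2, 12, 13, 0]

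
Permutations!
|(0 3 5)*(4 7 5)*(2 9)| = 10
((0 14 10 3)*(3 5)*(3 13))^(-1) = [3, 1, 2, 13, 4, 10, 6, 7, 8, 9, 14, 11, 12, 5, 0] = (0 3 13 5 10 14)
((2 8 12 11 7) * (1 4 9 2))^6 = [0, 11, 4, 3, 7, 5, 6, 12, 9, 1, 10, 8, 2] = (1 11 8 9)(2 4 7 12)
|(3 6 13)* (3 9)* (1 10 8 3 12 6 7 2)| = |(1 10 8 3 7 2)(6 13 9 12)| = 12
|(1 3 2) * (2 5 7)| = |(1 3 5 7 2)| = 5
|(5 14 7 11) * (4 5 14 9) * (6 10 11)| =15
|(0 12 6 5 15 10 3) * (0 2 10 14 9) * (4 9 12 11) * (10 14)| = 8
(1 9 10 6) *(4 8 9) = (1 4 8 9 10 6) = [0, 4, 2, 3, 8, 5, 1, 7, 9, 10, 6]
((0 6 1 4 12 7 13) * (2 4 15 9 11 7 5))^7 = (0 13 7 11 9 15 1 6)(2 5 12 4) = [13, 6, 5, 3, 2, 12, 0, 11, 8, 15, 10, 9, 4, 7, 14, 1]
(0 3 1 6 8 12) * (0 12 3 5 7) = [5, 6, 2, 1, 4, 7, 8, 0, 3, 9, 10, 11, 12] = (12)(0 5 7)(1 6 8 3)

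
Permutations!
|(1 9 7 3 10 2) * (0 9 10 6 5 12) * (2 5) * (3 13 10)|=28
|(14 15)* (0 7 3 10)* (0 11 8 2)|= |(0 7 3 10 11 8 2)(14 15)|= 14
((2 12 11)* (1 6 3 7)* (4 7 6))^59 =(1 7 4)(2 11 12)(3 6) =[0, 7, 11, 6, 1, 5, 3, 4, 8, 9, 10, 12, 2]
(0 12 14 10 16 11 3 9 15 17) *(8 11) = (0 12 14 10 16 8 11 3 9 15 17) = [12, 1, 2, 9, 4, 5, 6, 7, 11, 15, 16, 3, 14, 13, 10, 17, 8, 0]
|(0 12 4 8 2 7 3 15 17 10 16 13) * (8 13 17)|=60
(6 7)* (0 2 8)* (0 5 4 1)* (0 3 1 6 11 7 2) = [0, 3, 8, 1, 6, 4, 2, 11, 5, 9, 10, 7] = (1 3)(2 8 5 4 6)(7 11)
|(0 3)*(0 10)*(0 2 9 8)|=6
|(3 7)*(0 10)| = |(0 10)(3 7)| = 2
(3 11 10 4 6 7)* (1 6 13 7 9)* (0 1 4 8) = (0 1 6 9 4 13 7 3 11 10 8) = [1, 6, 2, 11, 13, 5, 9, 3, 0, 4, 8, 10, 12, 7]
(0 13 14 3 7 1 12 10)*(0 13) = [0, 12, 2, 7, 4, 5, 6, 1, 8, 9, 13, 11, 10, 14, 3] = (1 12 10 13 14 3 7)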